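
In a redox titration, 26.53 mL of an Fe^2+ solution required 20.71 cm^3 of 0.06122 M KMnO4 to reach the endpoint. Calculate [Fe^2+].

0.239 M

n(KMnO4) = 0.06122 x 0.02071 = 0.001268 mol.
From the balanced equation, 1 mol KMnO4 reacts with 5 mol Fe^2+, so n(Fe^2+) = 0.001268 x 5/1 = 0.006339 mol.
[Fe^2+] = 0.006339 / 0.02653 L = 0.239 M.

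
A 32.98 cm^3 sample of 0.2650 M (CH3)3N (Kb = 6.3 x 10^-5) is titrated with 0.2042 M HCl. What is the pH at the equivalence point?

n((CH3)3N) = 0.2650 x 0.03298 = 0.008740 mol; V(HCl) at equivalence = 0.008740/0.2042 = 0.04280 L.
At equivalence the base is fully converted to (CH3)3NH+; total volume = 0.07578 L, so [(CH3)3NH+] = 0.008740/0.07578 = 0.1153 M.
Ka((CH3)3NH+) = Kw/Kb = 1.0e-14 / 6.3 x 10^-5 = 1.59e-10.
[H^+] = sqrt(Ka x [(CH3)3NH+]) = sqrt(1.59e-10 x 0.1153) = 4.28e-6 M.
pH = -log(4.28e-6) = 5.37.

5.37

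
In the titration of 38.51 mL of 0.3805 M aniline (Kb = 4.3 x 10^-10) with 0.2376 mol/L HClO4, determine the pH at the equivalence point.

n(C6H5NH2) = 0.3805 x 0.03851 = 0.01465 mol; V(HClO4) at equivalence = 0.01465/0.2376 = 0.06167 L.
At equivalence the base is fully converted to C6H5NH3+; total volume = 0.1002 L, so [C6H5NH3+] = 0.01465/0.1002 = 0.1463 M.
Ka(C6H5NH3+) = Kw/Kb = 1.0e-14 / 4.3 x 10^-10 = 2.33e-5.
[H^+] = sqrt(Ka x [C6H5NH3+]) = sqrt(2.33e-5 x 0.1463) = 0.00184 M.
pH = -log(0.00184) = 2.73.

2.73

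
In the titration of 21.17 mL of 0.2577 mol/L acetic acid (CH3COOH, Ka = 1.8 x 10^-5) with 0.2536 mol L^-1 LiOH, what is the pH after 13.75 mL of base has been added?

Initial n(CH3COOH) = 0.2577 x 0.02117 = 0.005456 mol.
n(LiOH) added = 0.2536 x 0.01375 = 0.003487 mol, converting that many moles of CH3COOH to CH3COO-.
Remaining n(CH3COOH) = 0.001969 mol; n(CH3COO-) = 0.003487 mol.
By Henderson-Hasselbalch, pH = pKa + log([A^-]/[HA]) = 4.74 + log(0.003487/0.001969) = 4.74 + (+0.25) = 4.99.

4.99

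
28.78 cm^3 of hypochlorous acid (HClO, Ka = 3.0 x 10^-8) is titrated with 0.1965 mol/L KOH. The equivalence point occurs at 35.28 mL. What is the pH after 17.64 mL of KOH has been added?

17.64 mL is exactly half the equivalence volume (35.28/2), i.e. the half-equivalence point.
There, n(HA) = n(A^-), so pH = pKa = -log(3.0 x 10^-8) = 7.52.

7.52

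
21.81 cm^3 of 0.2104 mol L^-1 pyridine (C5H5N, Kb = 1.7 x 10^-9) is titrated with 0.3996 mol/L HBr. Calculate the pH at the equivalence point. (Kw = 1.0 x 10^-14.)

n(C5H5N) = 0.2104 x 0.02181 = 0.004589 mol; V(HBr) at equivalence = 0.004589/0.3996 = 0.01148 L.
At equivalence the base is fully converted to C5H5NH+; total volume = 0.03329 L, so [C5H5NH+] = 0.004589/0.03329 = 0.1378 M.
Ka(C5H5NH+) = Kw/Kb = 1.0e-14 / 1.7 x 10^-9 = 5.88e-6.
[H^+] = sqrt(Ka x [C5H5NH+]) = sqrt(5.88e-6 x 0.1378) = 0.000900 M.
pH = -log(0.000900) = 3.05.

3.05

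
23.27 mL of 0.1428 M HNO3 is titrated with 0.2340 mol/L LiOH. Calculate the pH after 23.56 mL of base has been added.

n(acid) = 0.1428 x 0.02327 = 0.003323 mol; n(LiOH) added = 0.2340 x 0.02356 = 0.005513 mol.
Base is in excess by 0.005513 - 0.003323 = 0.002190 mol in a total volume of 0.04683 L.
[OH^-] = 0.002190/0.04683 = 0.04677 M, so pOH = 1.33 and pH = 14.00 - 1.33 = 12.67.

12.67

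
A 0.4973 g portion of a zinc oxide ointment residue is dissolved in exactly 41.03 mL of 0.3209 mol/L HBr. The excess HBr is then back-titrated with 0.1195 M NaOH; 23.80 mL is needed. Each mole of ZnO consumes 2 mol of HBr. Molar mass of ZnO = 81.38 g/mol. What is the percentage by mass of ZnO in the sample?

84.5%

Total n(HBr) added = 0.3209 x 0.04103 = 0.01317 mol.
n(NaOH) used = 0.1195 x 0.02380 = 0.002844 mol, which equals the excess n(HBr).
So n(HBr) consumed by the sample = 0.01317 - 0.002844 = 0.01032 mol.
n(ZnO) = 0.01032 / 2 = 0.005161 mol.
mass ZnO = 0.005161 x 81.38 = 0.4200 g, so %ZnO = 0.4200/0.4973 x 100 = 84.5%.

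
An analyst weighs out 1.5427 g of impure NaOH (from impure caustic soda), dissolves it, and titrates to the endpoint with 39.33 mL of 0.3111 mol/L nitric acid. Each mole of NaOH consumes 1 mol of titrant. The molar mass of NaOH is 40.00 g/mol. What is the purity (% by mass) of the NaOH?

31.7%

n(HNO3) = 0.3111 x 0.03933 = 0.01224 mol.
n(NaOH) = 0.01224 / 1 = 0.01224 mol.
mass of NaOH = 0.01224 x 40.00 = 0.4894 g.
% purity = 0.4894 / 1.5427 x 100 = 31.7%.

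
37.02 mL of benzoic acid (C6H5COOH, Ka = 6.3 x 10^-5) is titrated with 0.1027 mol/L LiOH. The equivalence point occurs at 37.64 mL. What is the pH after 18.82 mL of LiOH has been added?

18.82 mL is exactly half the equivalence volume (37.64/2), i.e. the half-equivalence point.
There, n(HA) = n(A^-), so pH = pKa = -log(6.3 x 10^-5) = 4.20.

4.20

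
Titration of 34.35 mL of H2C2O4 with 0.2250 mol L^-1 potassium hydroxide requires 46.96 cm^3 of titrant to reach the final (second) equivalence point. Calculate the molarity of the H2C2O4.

0.154 M

n(KOH) = 0.2250 x 0.04696 = 0.01057 mol.
At the final (second) equivalence point, 2 mol OH^- react per mol H2C2O4, so n(H2C2O4) = 0.01057 / 2 = 0.005283 mol.
[H2C2O4] = 0.005283 / 0.03435 L = 0.154 M.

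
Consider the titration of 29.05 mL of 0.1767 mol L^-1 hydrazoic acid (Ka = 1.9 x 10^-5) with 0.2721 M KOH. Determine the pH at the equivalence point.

n(HN3) = 0.1767 x 0.02905 = 0.005133 mol; V(KOH) at equivalence = 0.005133/0.2721 = 0.01886 L.
At equivalence all the acid is converted to N3-; total volume = 0.02905 + 0.01886 = 0.04791 L, so [N3-] = 0.005133/0.04791 = 0.1071 M.
Kb = Kw/Ka = 1.0e-14 / 1.9 x 10^-5 = 5.26e-10.
[OH^-] = sqrt(Kb x [N3-]) = sqrt(5.26e-10 x 0.1071) = 7.51e-6 M.
pOH = 5.12, so pH = 14.00 - 5.12 = 8.88.

8.88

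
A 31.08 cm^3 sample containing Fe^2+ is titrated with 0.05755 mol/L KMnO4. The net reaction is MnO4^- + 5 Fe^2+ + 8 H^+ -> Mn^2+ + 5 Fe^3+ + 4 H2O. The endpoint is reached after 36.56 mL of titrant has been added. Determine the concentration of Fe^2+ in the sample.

n(KMnO4) = 0.05755 x 0.03656 = 0.002104 mol.
From the balanced equation, 1 mol KMnO4 reacts with 5 mol Fe^2+, so n(Fe^2+) = 0.002104 x 5/1 = 0.01052 mol.
[Fe^2+] = 0.01052 / 0.03108 L = 0.338 M.

0.338 M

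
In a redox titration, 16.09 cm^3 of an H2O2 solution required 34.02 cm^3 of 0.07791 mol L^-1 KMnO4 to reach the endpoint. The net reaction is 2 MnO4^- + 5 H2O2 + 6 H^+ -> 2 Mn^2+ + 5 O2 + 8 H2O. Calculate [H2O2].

n(KMnO4) = 0.07791 x 0.03402 = 0.002650 mol.
From the balanced equation, 2 mol KMnO4 reacts with 5 mol H2O2, so n(H2O2) = 0.002650 x 5/2 = 0.006626 mol.
[H2O2] = 0.006626 / 0.01609 L = 0.412 M.

0.412 M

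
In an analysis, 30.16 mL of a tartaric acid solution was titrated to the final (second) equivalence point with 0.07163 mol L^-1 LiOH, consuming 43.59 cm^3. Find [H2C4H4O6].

n(LiOH) = 0.07163 x 0.04359 = 0.003122 mol.
At the final (second) equivalence point, 2 mol OH^- react per mol H2C4H4O6, so n(H2C4H4O6) = 0.003122 / 2 = 0.001561 mol.
[H2C4H4O6] = 0.001561 / 0.03016 L = 0.0518 M.

0.0518 M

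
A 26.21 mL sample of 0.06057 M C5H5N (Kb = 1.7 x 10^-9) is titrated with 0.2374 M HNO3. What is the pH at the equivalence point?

3.27

n(C5H5N) = 0.06057 x 0.02621 = 0.001588 mol; V(HNO3) at equivalence = 0.001588/0.2374 = 0.006687 L.
At equivalence the base is fully converted to C5H5NH+; total volume = 0.03290 L, so [C5H5NH+] = 0.001588/0.03290 = 0.04826 M.
Ka(C5H5NH+) = Kw/Kb = 1.0e-14 / 1.7 x 10^-9 = 5.88e-6.
[H^+] = sqrt(Ka x [C5H5NH+]) = sqrt(5.88e-6 x 0.04826) = 0.000533 M.
pH = -log(0.000533) = 3.27.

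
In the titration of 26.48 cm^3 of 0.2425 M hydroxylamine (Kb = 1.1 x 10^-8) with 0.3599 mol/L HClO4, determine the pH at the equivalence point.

3.44

n(NH2OH) = 0.2425 x 0.02648 = 0.006421 mol; V(HClO4) at equivalence = 0.006421/0.3599 = 0.01784 L.
At equivalence the base is fully converted to NH3OH+; total volume = 0.04432 L, so [NH3OH+] = 0.006421/0.04432 = 0.1449 M.
Ka(NH3OH+) = Kw/Kb = 1.0e-14 / 1.1 x 10^-8 = 9.09e-7.
[H^+] = sqrt(Ka x [NH3OH+]) = sqrt(9.09e-7 x 0.1449) = 0.000363 M.
pH = -log(0.000363) = 3.44.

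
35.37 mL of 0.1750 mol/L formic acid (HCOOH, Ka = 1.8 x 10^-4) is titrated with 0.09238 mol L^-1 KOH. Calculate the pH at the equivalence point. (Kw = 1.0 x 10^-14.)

n(HCOOH) = 0.1750 x 0.03537 = 0.006190 mol; V(KOH) at equivalence = 0.006190/0.09238 = 0.06700 L.
At equivalence all the acid is converted to HCOO-; total volume = 0.03537 + 0.06700 = 0.1024 L, so [HCOO-] = 0.006190/0.1024 = 0.06046 M.
Kb = Kw/Ka = 1.0e-14 / 1.8 x 10^-4 = 5.56e-11.
[OH^-] = sqrt(Kb x [HCOO-]) = sqrt(5.56e-11 x 0.06046) = 1.83e-6 M.
pOH = 5.74, so pH = 14.00 - 5.74 = 8.26.

8.26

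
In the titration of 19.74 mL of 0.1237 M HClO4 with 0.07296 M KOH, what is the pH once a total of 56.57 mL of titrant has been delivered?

n(acid) = 0.1237 x 0.01974 = 0.002442 mol; n(KOH) added = 0.07296 x 0.05657 = 0.004127 mol.
Base is in excess by 0.004127 - 0.002442 = 0.001686 mol in a total volume of 0.07631 L.
[OH^-] = 0.001686/0.07631 = 0.02209 M, so pOH = 1.66 and pH = 14.00 - 1.66 = 12.34.

12.34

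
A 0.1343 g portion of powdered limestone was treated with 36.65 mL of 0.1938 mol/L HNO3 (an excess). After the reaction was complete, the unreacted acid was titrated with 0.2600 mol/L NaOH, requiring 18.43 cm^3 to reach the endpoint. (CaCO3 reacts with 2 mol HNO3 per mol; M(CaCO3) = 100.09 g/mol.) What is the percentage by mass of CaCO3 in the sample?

86.1%

Total n(HNO3) added = 0.1938 x 0.03665 = 0.007103 mol.
n(NaOH) used = 0.2600 x 0.01843 = 0.004792 mol, which equals the excess n(HNO3).
So n(HNO3) consumed by the sample = 0.007103 - 0.004792 = 0.002311 mol.
n(CaCO3) = 0.002311 / 2 = 0.001155 mol.
mass CaCO3 = 0.001155 x 100.09 = 0.1157 g, so %CaCO3 = 0.1157/0.1343 x 100 = 86.1%.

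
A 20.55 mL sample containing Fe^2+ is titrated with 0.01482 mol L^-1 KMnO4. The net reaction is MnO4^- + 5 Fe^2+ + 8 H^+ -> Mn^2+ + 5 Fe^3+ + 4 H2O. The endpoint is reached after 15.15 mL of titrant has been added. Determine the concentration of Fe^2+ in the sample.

n(KMnO4) = 0.01482 x 0.01515 = 0.0002245 mol.
From the balanced equation, 1 mol KMnO4 reacts with 5 mol Fe^2+, so n(Fe^2+) = 0.0002245 x 5/1 = 0.001123 mol.
[Fe^2+] = 0.001123 / 0.02055 L = 0.0546 M.

0.0546 M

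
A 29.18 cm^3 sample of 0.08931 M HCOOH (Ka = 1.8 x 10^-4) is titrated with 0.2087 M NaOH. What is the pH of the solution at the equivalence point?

8.27

n(HCOOH) = 0.08931 x 0.02918 = 0.002606 mol; V(NaOH) at equivalence = 0.002606/0.2087 = 0.01249 L.
At equivalence all the acid is converted to HCOO-; total volume = 0.02918 + 0.01249 = 0.04167 L, so [HCOO-] = 0.002606/0.04167 = 0.06254 M.
Kb = Kw/Ka = 1.0e-14 / 1.8 x 10^-4 = 5.56e-11.
[OH^-] = sqrt(Kb x [HCOO-]) = sqrt(5.56e-11 x 0.06254) = 1.86e-6 M.
pOH = 5.73, so pH = 14.00 - 5.73 = 8.27.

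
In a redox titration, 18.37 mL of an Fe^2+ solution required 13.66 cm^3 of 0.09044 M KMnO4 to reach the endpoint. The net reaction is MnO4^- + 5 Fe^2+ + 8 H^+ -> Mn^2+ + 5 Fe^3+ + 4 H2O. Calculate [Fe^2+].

n(KMnO4) = 0.09044 x 0.01366 = 0.001235 mol.
From the balanced equation, 1 mol KMnO4 reacts with 5 mol Fe^2+, so n(Fe^2+) = 0.001235 x 5/1 = 0.006177 mol.
[Fe^2+] = 0.006177 / 0.01837 L = 0.336 M.

0.336 M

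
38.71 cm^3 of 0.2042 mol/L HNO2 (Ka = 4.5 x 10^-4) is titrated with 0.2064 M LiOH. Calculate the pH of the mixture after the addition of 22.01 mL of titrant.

Initial n(HNO2) = 0.2042 x 0.03871 = 0.007905 mol.
n(LiOH) added = 0.2064 x 0.02201 = 0.004543 mol, converting that many moles of HNO2 to NO2-.
Remaining n(HNO2) = 0.003362 mol; n(NO2-) = 0.004543 mol.
By Henderson-Hasselbalch, pH = pKa + log([A^-]/[HA]) = 3.35 + log(0.004543/0.003362) = 3.35 + (+0.13) = 3.48.

3.48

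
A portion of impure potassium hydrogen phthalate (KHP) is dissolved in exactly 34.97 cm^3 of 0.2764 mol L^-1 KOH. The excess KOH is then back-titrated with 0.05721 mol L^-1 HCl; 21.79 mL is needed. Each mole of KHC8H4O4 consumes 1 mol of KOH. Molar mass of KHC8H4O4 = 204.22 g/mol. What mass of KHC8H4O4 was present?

1.72 g

Total n(KOH) added = 0.2764 x 0.03497 = 0.009666 mol.
n(HCl) used = 0.05721 x 0.02179 = 0.001247 mol, which equals the excess n(KOH).
So n(KOH) consumed by the sample = 0.009666 - 0.001247 = 0.008419 mol.
n(KHC8H4O4) = 0.008419 / 1 = 0.008419 mol.
mass = 0.008419 mol x 204.22 g/mol = 1.72 g.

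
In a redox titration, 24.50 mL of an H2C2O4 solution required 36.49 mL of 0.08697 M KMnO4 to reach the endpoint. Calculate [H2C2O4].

n(KMnO4) = 0.08697 x 0.03649 = 0.003174 mol.
From the balanced equation, 2 mol KMnO4 reacts with 5 mol H2C2O4, so n(H2C2O4) = 0.003174 x 5/2 = 0.007934 mol.
[H2C2O4] = 0.007934 / 0.02450 L = 0.324 M.

0.324 M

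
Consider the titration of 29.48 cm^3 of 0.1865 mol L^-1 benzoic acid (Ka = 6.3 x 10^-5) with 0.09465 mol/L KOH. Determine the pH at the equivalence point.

8.50

n(C6H5COOH) = 0.1865 x 0.02948 = 0.005498 mol; V(KOH) at equivalence = 0.005498/0.09465 = 0.05809 L.
At equivalence all the acid is converted to C6H5COO-; total volume = 0.02948 + 0.05809 = 0.08757 L, so [C6H5COO-] = 0.005498/0.08757 = 0.06279 M.
Kb = Kw/Ka = 1.0e-14 / 6.3 x 10^-5 = 1.59e-10.
[OH^-] = sqrt(Kb x [C6H5COO-]) = sqrt(1.59e-10 x 0.06279) = 3.16e-6 M.
pOH = 5.50, so pH = 14.00 - 5.50 = 8.50.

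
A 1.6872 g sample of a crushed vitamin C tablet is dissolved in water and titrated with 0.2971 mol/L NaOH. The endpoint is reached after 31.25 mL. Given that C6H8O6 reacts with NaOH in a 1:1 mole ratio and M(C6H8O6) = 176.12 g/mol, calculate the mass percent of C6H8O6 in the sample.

96.9%

n(NaOH) = 0.2971 x 0.03125 = 0.009284 mol.
n(C6H8O6) = 0.009284 / 1 = 0.009284 mol.
mass of C6H8O6 = 0.009284 x 176.12 = 1.635 g.
% purity = 1.635 / 1.6872 x 100 = 96.9%.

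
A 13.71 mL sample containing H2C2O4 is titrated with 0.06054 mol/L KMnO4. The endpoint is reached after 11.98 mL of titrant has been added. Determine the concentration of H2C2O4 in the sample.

0.132 M

n(KMnO4) = 0.06054 x 0.01198 = 0.0007253 mol.
From the balanced equation, 2 mol KMnO4 reacts with 5 mol H2C2O4, so n(H2C2O4) = 0.0007253 x 5/2 = 0.001813 mol.
[H2C2O4] = 0.001813 / 0.01371 L = 0.132 M.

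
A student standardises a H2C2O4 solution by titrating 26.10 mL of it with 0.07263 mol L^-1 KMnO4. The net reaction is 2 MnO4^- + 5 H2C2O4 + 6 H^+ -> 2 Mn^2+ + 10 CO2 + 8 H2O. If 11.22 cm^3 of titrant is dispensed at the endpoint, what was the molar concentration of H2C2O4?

0.0781 M

n(KMnO4) = 0.07263 x 0.01122 = 0.0008149 mol.
From the balanced equation, 2 mol KMnO4 reacts with 5 mol H2C2O4, so n(H2C2O4) = 0.0008149 x 5/2 = 0.002037 mol.
[H2C2O4] = 0.002037 / 0.02610 L = 0.0781 M.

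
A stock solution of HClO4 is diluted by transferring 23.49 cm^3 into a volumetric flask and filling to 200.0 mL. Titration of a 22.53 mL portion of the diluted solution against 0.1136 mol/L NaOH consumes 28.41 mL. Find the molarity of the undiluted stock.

n(NaOH) = 0.1136 x 0.02841 = 0.003227 mol.
n(HClO4) in the aliquot = 0.003227 mol.
[diluted HClO4] = 0.003227 / 0.02253 = 0.1432 M.
Dilution factor = 200.0/23.49 = 8.514, so [stock] = 0.1432 x 8.514 = 1.22 M.

1.22 M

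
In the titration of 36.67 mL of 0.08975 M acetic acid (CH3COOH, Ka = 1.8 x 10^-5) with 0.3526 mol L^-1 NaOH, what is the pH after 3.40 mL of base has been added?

Initial n(CH3COOH) = 0.08975 x 0.03667 = 0.003291 mol.
n(NaOH) added = 0.3526 x 0.003400 = 0.001199 mol, converting that many moles of CH3COOH to CH3COO-.
Remaining n(CH3COOH) = 0.002092 mol; n(CH3COO-) = 0.001199 mol.
By Henderson-Hasselbalch, pH = pKa + log([A^-]/[HA]) = 4.74 + log(0.001199/0.002092) = 4.74 + (-0.24) = 4.50.

4.50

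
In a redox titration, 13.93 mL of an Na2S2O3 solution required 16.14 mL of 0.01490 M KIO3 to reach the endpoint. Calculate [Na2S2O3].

0.104 M

n(KIO3) = 0.01490 x 0.01614 = 0.0002405 mol.
From the balanced equation, 1 mol KIO3 reacts with 6 mol Na2S2O3, so n(Na2S2O3) = 0.0002405 x 6/1 = 0.001443 mol.
[Na2S2O3] = 0.001443 / 0.01393 L = 0.104 M.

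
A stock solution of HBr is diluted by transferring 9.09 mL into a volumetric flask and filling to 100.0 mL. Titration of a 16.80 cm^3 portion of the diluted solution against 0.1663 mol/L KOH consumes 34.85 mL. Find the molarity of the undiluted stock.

n(KOH) = 0.1663 x 0.03485 = 0.005796 mol.
n(HBr) in the aliquot = 0.005796 mol.
[diluted HBr] = 0.005796 / 0.01680 = 0.3450 M.
Dilution factor = 100.0/9.090 = 11.00, so [stock] = 0.3450 x 11.00 = 3.80 M.

3.80 M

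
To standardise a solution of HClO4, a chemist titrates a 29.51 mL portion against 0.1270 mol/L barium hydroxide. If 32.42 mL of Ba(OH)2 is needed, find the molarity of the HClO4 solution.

n(Ba(OH)2) delivered = 0.1270 x 0.03242 = 0.004117 mol.
The reaction is 2 HClO4 + 1 Ba(OH)2, so n(HClO4) = 0.004117 x 2/1 = 0.008235 mol.
[HClO4] = 0.008235 mol / 0.02951 L = 0.279 M.

0.279 M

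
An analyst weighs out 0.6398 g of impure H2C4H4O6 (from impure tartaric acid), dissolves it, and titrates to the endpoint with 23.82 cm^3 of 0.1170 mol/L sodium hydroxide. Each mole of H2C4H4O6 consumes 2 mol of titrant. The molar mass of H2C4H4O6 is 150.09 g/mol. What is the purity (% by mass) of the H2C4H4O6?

n(NaOH) = 0.1170 x 0.02382 = 0.002787 mol.
n(H2C4H4O6) = 0.002787 / 2 = 0.001393 mol.
mass of H2C4H4O6 = 0.001393 x 150.09 = 0.2091 g.
% purity = 0.2091 / 0.6398 x 100 = 32.7%.

32.7%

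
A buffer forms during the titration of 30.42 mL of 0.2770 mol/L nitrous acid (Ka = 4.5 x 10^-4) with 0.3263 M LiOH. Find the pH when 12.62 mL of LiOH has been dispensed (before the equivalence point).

3.33

Initial n(HNO2) = 0.2770 x 0.03042 = 0.008426 mol.
n(LiOH) added = 0.3263 x 0.01262 = 0.004118 mol, converting that many moles of HNO2 to NO2-.
Remaining n(HNO2) = 0.004308 mol; n(NO2-) = 0.004118 mol.
By Henderson-Hasselbalch, pH = pKa + log([A^-]/[HA]) = 3.35 + log(0.004118/0.004308) = 3.35 + (-0.02) = 3.33.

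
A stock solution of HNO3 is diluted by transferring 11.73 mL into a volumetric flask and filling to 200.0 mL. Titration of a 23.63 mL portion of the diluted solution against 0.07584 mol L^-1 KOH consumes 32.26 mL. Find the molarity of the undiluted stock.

1.77 M

n(KOH) = 0.07584 x 0.03226 = 0.002447 mol.
n(HNO3) in the aliquot = 0.002447 mol.
[diluted HNO3] = 0.002447 / 0.02363 = 0.1035 M.
Dilution factor = 200.0/11.73 = 17.05, so [stock] = 0.1035 x 17.05 = 1.77 M.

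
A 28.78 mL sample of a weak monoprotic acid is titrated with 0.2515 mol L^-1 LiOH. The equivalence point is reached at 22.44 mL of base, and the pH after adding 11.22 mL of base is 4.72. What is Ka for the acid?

11.22 mL is half of the equivalence volume, so this is the half-equivalence point where [HA] = [A^-].
At half-equivalence pH = pKa, so pKa = 4.72.
Ka = 10^(-4.72) = 1.9 x 10^-5.

1.9 x 10^-5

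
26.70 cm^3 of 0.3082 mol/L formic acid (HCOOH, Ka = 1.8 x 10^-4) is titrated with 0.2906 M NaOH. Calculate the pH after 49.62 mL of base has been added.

n(acid) = 0.3082 x 0.02670 = 0.008229 mol; n(NaOH) added = 0.2906 x 0.04962 = 0.01442 mol.
Base is in excess by 0.01442 - 0.008229 = 0.006191 mol in a total volume of 0.07632 L.
[OH^-] = 0.006191/0.07632 = 0.08111 M, so pOH = 1.09 and pH = 14.00 - 1.09 = 12.91.

12.91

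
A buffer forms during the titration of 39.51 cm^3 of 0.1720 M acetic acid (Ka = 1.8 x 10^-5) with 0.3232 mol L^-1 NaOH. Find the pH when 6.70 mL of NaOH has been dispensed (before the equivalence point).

Initial n(CH3COOH) = 0.1720 x 0.03951 = 0.006796 mol.
n(NaOH) added = 0.3232 x 0.006700 = 0.002165 mol, converting that many moles of CH3COOH to CH3COO-.
Remaining n(CH3COOH) = 0.004630 mol; n(CH3COO-) = 0.002165 mol.
By Henderson-Hasselbalch, pH = pKa + log([A^-]/[HA]) = 4.74 + log(0.002165/0.004630) = 4.74 + (-0.33) = 4.41.

4.41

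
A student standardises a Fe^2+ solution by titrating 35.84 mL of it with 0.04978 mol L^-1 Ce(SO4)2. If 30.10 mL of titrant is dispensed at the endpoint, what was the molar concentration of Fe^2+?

0.0418 M

n(Ce(SO4)2) = 0.04978 x 0.03010 = 0.001498 mol.
From the balanced equation, 1 mol Ce(SO4)2 reacts with 1 mol Fe^2+, so n(Fe^2+) = 0.001498 x 1/1 = 0.001498 mol.
[Fe^2+] = 0.001498 / 0.03584 L = 0.0418 M.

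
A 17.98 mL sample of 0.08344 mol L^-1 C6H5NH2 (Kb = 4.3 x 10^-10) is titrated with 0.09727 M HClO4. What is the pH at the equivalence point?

2.99

n(C6H5NH2) = 0.08344 x 0.01798 = 0.001500 mol; V(HClO4) at equivalence = 0.001500/0.09727 = 0.01542 L.
At equivalence the base is fully converted to C6H5NH3+; total volume = 0.03340 L, so [C6H5NH3+] = 0.001500/0.03340 = 0.04491 M.
Ka(C6H5NH3+) = Kw/Kb = 1.0e-14 / 4.3 x 10^-10 = 2.33e-5.
[H^+] = sqrt(Ka x [C6H5NH3+]) = sqrt(2.33e-5 x 0.04491) = 0.00102 M.
pH = -log(0.00102) = 2.99.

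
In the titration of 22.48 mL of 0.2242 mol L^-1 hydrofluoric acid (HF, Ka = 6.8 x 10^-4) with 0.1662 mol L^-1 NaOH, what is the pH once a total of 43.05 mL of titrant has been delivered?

12.51

n(acid) = 0.2242 x 0.02248 = 0.005040 mol; n(NaOH) added = 0.1662 x 0.04305 = 0.007155 mol.
Base is in excess by 0.007155 - 0.005040 = 0.002115 mol in a total volume of 0.06553 L.
[OH^-] = 0.002115/0.06553 = 0.03227 M, so pOH = 1.49 and pH = 14.00 - 1.49 = 12.51.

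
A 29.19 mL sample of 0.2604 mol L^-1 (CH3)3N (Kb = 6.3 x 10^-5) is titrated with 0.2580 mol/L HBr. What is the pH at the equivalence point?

5.34

n((CH3)3N) = 0.2604 x 0.02919 = 0.007601 mol; V(HBr) at equivalence = 0.007601/0.2580 = 0.02946 L.
At equivalence the base is fully converted to (CH3)3NH+; total volume = 0.05865 L, so [(CH3)3NH+] = 0.007601/0.05865 = 0.1296 M.
Ka((CH3)3NH+) = Kw/Kb = 1.0e-14 / 6.3 x 10^-5 = 1.59e-10.
[H^+] = sqrt(Ka x [(CH3)3NH+]) = sqrt(1.59e-10 x 0.1296) = 4.54e-6 M.
pH = -log(4.54e-6) = 5.34.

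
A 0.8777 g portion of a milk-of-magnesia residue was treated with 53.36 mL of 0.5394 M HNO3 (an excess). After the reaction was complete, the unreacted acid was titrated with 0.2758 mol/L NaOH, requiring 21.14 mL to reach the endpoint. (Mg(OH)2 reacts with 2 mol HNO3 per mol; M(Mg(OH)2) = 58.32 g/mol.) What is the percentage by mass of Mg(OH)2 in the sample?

76.3%

Total n(HNO3) added = 0.5394 x 0.05336 = 0.02878 mol.
n(NaOH) used = 0.2758 x 0.02114 = 0.005830 mol, which equals the excess n(HNO3).
So n(HNO3) consumed by the sample = 0.02878 - 0.005830 = 0.02295 mol.
n(Mg(OH)2) = 0.02295 / 2 = 0.01148 mol.
mass Mg(OH)2 = 0.01148 x 58.32 = 0.6693 g, so %Mg(OH)2 = 0.6693/0.8777 x 100 = 76.3%.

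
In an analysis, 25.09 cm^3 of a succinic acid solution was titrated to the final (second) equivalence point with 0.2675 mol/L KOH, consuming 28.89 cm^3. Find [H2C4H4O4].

n(KOH) = 0.2675 x 0.02889 = 0.007728 mol.
At the final (second) equivalence point, 2 mol OH^- react per mol H2C4H4O4, so n(H2C4H4O4) = 0.007728 / 2 = 0.003864 mol.
[H2C4H4O4] = 0.003864 / 0.02509 L = 0.154 M.

0.154 M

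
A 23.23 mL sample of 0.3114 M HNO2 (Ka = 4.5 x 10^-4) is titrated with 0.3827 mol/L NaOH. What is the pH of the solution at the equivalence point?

8.29

n(HNO2) = 0.3114 x 0.02323 = 0.007234 mol; V(NaOH) at equivalence = 0.007234/0.3827 = 0.01890 L.
At equivalence all the acid is converted to NO2-; total volume = 0.02323 + 0.01890 = 0.04213 L, so [NO2-] = 0.007234/0.04213 = 0.1717 M.
Kb = Kw/Ka = 1.0e-14 / 4.5 x 10^-4 = 2.22e-11.
[OH^-] = sqrt(Kb x [NO2-]) = sqrt(2.22e-11 x 0.1717) = 1.95e-6 M.
pOH = 5.71, so pH = 14.00 - 5.71 = 8.29.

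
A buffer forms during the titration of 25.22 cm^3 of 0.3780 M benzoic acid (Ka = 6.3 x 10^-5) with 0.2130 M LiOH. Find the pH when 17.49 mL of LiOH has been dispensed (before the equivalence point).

4.01

Initial n(C6H5COOH) = 0.3780 x 0.02522 = 0.009533 mol.
n(LiOH) added = 0.2130 x 0.01749 = 0.003725 mol, converting that many moles of C6H5COOH to C6H5COO-.
Remaining n(C6H5COOH) = 0.005808 mol; n(C6H5COO-) = 0.003725 mol.
By Henderson-Hasselbalch, pH = pKa + log([A^-]/[HA]) = 4.20 + log(0.003725/0.005808) = 4.20 + (-0.19) = 4.01.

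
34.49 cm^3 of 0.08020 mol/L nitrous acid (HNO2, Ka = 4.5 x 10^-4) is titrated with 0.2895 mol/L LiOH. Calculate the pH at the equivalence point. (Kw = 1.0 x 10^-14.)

n(HNO2) = 0.08020 x 0.03449 = 0.002766 mol; V(LiOH) at equivalence = 0.002766/0.2895 = 0.009555 L.
At equivalence all the acid is converted to NO2-; total volume = 0.03449 + 0.009555 = 0.04404 L, so [NO2-] = 0.002766/0.04404 = 0.06280 M.
Kb = Kw/Ka = 1.0e-14 / 4.5 x 10^-4 = 2.22e-11.
[OH^-] = sqrt(Kb x [NO2-]) = sqrt(2.22e-11 x 0.06280) = 1.18e-6 M.
pOH = 5.93, so pH = 14.00 - 5.93 = 8.07.

8.07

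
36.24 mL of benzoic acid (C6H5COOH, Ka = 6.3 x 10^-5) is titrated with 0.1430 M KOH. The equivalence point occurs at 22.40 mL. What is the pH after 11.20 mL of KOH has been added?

11.20 mL is exactly half the equivalence volume (22.40/2), i.e. the half-equivalence point.
There, n(HA) = n(A^-), so pH = pKa = -log(6.3 x 10^-5) = 4.20.

4.20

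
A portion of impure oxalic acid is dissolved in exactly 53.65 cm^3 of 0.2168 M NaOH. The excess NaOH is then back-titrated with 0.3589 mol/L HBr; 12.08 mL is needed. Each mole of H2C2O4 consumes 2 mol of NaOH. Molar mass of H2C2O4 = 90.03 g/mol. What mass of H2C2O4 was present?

0.328 g

Total n(NaOH) added = 0.2168 x 0.05365 = 0.01163 mol.
n(HBr) used = 0.3589 x 0.01208 = 0.004336 mol, which equals the excess n(NaOH).
So n(NaOH) consumed by the sample = 0.01163 - 0.004336 = 0.007296 mol.
n(H2C2O4) = 0.007296 / 2 = 0.003648 mol.
mass = 0.003648 mol x 90.03 g/mol = 0.328 g.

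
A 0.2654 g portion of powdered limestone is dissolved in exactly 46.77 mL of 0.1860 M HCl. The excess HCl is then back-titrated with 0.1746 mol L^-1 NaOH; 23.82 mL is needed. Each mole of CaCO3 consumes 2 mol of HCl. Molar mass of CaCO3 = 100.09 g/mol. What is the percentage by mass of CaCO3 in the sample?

85.6%

Total n(HCl) added = 0.1860 x 0.04677 = 0.008699 mol.
n(NaOH) used = 0.1746 x 0.02382 = 0.004159 mol, which equals the excess n(HCl).
So n(HCl) consumed by the sample = 0.008699 - 0.004159 = 0.004540 mol.
n(CaCO3) = 0.004540 / 2 = 0.002270 mol.
mass CaCO3 = 0.002270 x 100.09 = 0.2272 g, so %CaCO3 = 0.2272/0.2654 x 100 = 85.6%.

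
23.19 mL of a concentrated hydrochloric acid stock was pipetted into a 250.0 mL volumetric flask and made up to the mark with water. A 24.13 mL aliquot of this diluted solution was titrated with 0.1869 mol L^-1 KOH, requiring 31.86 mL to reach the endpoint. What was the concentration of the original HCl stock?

2.66 M

n(KOH) = 0.1869 x 0.03186 = 0.005955 mol.
n(HCl) in the aliquot = 0.005955 mol.
[diluted HCl] = 0.005955 / 0.02413 = 0.2468 M.
Dilution factor = 250.0/23.19 = 10.78, so [stock] = 0.2468 x 10.78 = 2.66 M.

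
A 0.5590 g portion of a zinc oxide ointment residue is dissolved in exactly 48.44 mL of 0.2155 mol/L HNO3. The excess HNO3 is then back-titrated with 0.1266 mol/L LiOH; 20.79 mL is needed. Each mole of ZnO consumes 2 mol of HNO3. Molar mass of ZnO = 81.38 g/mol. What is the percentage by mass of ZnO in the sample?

Total n(HNO3) added = 0.2155 x 0.04844 = 0.01044 mol.
n(LiOH) used = 0.1266 x 0.02079 = 0.002632 mol, which equals the excess n(HNO3).
So n(HNO3) consumed by the sample = 0.01044 - 0.002632 = 0.007807 mol.
n(ZnO) = 0.007807 / 2 = 0.003903 mol.
mass ZnO = 0.003903 x 81.38 = 0.3177 g, so %ZnO = 0.3177/0.5590 x 100 = 56.8%.

56.8%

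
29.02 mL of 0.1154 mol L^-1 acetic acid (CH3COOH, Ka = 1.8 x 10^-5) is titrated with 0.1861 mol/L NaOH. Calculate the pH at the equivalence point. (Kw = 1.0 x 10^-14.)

n(CH3COOH) = 0.1154 x 0.02902 = 0.003349 mol; V(NaOH) at equivalence = 0.003349/0.1861 = 0.01800 L.
At equivalence all the acid is converted to CH3COO-; total volume = 0.02902 + 0.01800 = 0.04702 L, so [CH3COO-] = 0.003349/0.04702 = 0.07123 M.
Kb = Kw/Ka = 1.0e-14 / 1.8 x 10^-5 = 5.56e-10.
[OH^-] = sqrt(Kb x [CH3COO-]) = sqrt(5.56e-10 x 0.07123) = 6.29e-6 M.
pOH = 5.20, so pH = 14.00 - 5.20 = 8.80.

8.80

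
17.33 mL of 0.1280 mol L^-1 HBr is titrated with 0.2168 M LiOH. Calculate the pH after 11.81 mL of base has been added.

n(acid) = 0.1280 x 0.01733 = 0.002218 mol; n(LiOH) added = 0.2168 x 0.01181 = 0.002560 mol.
Base is in excess by 0.002560 - 0.002218 = 0.0003422 mol in a total volume of 0.02914 L.
[OH^-] = 0.0003422/0.02914 = 0.01174 M, so pOH = 1.93 and pH = 14.00 - 1.93 = 12.07.

12.07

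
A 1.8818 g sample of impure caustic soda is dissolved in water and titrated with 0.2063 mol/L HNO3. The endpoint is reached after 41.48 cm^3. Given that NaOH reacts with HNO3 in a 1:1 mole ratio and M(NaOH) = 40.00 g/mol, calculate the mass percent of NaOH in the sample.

n(HNO3) = 0.2063 x 0.04148 = 0.008557 mol.
n(NaOH) = 0.008557 / 1 = 0.008557 mol.
mass of NaOH = 0.008557 x 40.00 = 0.3423 g.
% purity = 0.3423 / 1.8818 x 100 = 18.2%.

18.2%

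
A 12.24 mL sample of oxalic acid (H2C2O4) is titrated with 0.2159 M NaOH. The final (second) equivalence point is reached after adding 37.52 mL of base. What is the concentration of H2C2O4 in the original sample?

n(NaOH) = 0.2159 x 0.03752 = 0.008101 mol.
At the final (second) equivalence point, 2 mol OH^- react per mol H2C2O4, so n(H2C2O4) = 0.008101 / 2 = 0.004050 mol.
[H2C2O4] = 0.004050 / 0.01224 L = 0.331 M.

0.331 M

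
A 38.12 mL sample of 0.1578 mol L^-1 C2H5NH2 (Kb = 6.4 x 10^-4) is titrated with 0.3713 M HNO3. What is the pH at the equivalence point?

5.88

n(C2H5NH2) = 0.1578 x 0.03812 = 0.006015 mol; V(HNO3) at equivalence = 0.006015/0.3713 = 0.01620 L.
At equivalence the base is fully converted to C2H5NH3+; total volume = 0.05432 L, so [C2H5NH3+] = 0.006015/0.05432 = 0.1107 M.
Ka(C2H5NH3+) = Kw/Kb = 1.0e-14 / 6.4 x 10^-4 = 1.56e-11.
[H^+] = sqrt(Ka x [C2H5NH3+]) = sqrt(1.56e-11 x 0.1107) = 1.32e-6 M.
pH = -log(1.32e-6) = 5.88.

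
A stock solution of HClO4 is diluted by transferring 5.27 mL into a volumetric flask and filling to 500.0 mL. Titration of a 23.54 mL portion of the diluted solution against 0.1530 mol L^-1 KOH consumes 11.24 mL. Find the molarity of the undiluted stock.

6.93 M

n(KOH) = 0.1530 x 0.01124 = 0.001720 mol.
n(HClO4) in the aliquot = 0.001720 mol.
[diluted HClO4] = 0.001720 / 0.02354 = 0.07306 M.
Dilution factor = 500.0/5.270 = 94.88, so [stock] = 0.07306 x 94.88 = 6.93 M.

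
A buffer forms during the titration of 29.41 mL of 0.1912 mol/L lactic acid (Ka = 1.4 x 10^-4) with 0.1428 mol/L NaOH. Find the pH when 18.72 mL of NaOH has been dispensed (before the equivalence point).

Initial n(HC3H5O3) = 0.1912 x 0.02941 = 0.005623 mol.
n(NaOH) added = 0.1428 x 0.01872 = 0.002673 mol, converting that many moles of HC3H5O3 to C3H5O3-.
Remaining n(HC3H5O3) = 0.002950 mol; n(C3H5O3-) = 0.002673 mol.
By Henderson-Hasselbalch, pH = pKa + log([A^-]/[HA]) = 3.85 + log(0.002673/0.002950) = 3.85 + (-0.04) = 3.81.

3.81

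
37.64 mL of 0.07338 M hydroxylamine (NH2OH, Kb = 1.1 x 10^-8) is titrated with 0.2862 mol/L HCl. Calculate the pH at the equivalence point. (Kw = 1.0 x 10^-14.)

3.64

n(NH2OH) = 0.07338 x 0.03764 = 0.002762 mol; V(HCl) at equivalence = 0.002762/0.2862 = 0.009651 L.
At equivalence the base is fully converted to NH3OH+; total volume = 0.04729 L, so [NH3OH+] = 0.002762/0.04729 = 0.05841 M.
Ka(NH3OH+) = Kw/Kb = 1.0e-14 / 1.1 x 10^-8 = 9.09e-7.
[H^+] = sqrt(Ka x [NH3OH+]) = sqrt(9.09e-7 x 0.05841) = 0.000230 M.
pH = -log(0.000230) = 3.64.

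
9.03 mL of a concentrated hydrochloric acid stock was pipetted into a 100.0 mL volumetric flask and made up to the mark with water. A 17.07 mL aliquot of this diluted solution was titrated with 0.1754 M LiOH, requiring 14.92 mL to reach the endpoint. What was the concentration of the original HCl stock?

n(LiOH) = 0.1754 x 0.01492 = 0.002617 mol.
n(HCl) in the aliquot = 0.002617 mol.
[diluted HCl] = 0.002617 / 0.01707 = 0.1533 M.
Dilution factor = 100.0/9.030 = 11.07, so [stock] = 0.1533 x 11.07 = 1.70 M.

1.70 M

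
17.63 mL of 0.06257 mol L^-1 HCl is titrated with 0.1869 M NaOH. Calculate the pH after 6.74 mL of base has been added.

n(acid) = 0.06257 x 0.01763 = 0.001103 mol; n(NaOH) added = 0.1869 x 0.006740 = 0.001260 mol.
Base is in excess by 0.001260 - 0.001103 = 0.0001566 mol in a total volume of 0.02437 L.
[OH^-] = 0.0001566/0.02437 = 0.006426 M, so pOH = 2.19 and pH = 14.00 - 2.19 = 11.81.

11.81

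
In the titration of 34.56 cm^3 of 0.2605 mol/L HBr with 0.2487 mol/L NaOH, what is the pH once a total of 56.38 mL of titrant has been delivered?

n(acid) = 0.2605 x 0.03456 = 0.009003 mol; n(NaOH) added = 0.2487 x 0.05638 = 0.01402 mol.
Base is in excess by 0.01402 - 0.009003 = 0.005019 mol in a total volume of 0.09094 L.
[OH^-] = 0.005019/0.09094 = 0.05519 M, so pOH = 1.26 and pH = 14.00 - 1.26 = 12.74.

12.74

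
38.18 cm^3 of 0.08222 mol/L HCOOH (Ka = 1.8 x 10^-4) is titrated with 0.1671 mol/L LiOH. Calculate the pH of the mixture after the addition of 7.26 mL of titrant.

Initial n(HCOOH) = 0.08222 x 0.03818 = 0.003139 mol.
n(LiOH) added = 0.1671 x 0.007260 = 0.001213 mol, converting that many moles of HCOOH to HCOO-.
Remaining n(HCOOH) = 0.001926 mol; n(HCOO-) = 0.001213 mol.
By Henderson-Hasselbalch, pH = pKa + log([A^-]/[HA]) = 3.74 + log(0.001213/0.001926) = 3.74 + (-0.20) = 3.54.

3.54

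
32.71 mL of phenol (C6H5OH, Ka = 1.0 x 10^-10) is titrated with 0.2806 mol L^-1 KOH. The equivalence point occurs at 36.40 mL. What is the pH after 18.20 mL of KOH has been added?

18.20 mL is exactly half the equivalence volume (36.40/2), i.e. the half-equivalence point.
There, n(HA) = n(A^-), so pH = pKa = -log(1.0 x 10^-10) = 10.00.

10.00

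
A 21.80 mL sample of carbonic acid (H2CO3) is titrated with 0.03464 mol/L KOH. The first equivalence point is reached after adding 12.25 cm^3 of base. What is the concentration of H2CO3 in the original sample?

0.0195 M

n(KOH) = 0.03464 x 0.01225 = 0.0004243 mol.
At the first equivalence point, 1 mol OH^- react per mol H2CO3, so n(H2CO3) = 0.0004243 / 1 = 0.0004243 mol.
[H2CO3] = 0.0004243 / 0.02180 L = 0.0195 M.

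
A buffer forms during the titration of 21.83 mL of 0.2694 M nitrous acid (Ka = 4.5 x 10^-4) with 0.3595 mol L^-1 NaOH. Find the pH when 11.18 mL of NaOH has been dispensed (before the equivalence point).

3.68

Initial n(HNO2) = 0.2694 x 0.02183 = 0.005881 mol.
n(NaOH) added = 0.3595 x 0.01118 = 0.004019 mol, converting that many moles of HNO2 to NO2-.
Remaining n(HNO2) = 0.001862 mol; n(NO2-) = 0.004019 mol.
By Henderson-Hasselbalch, pH = pKa + log([A^-]/[HA]) = 3.35 + log(0.004019/0.001862) = 3.35 + (+0.33) = 3.68.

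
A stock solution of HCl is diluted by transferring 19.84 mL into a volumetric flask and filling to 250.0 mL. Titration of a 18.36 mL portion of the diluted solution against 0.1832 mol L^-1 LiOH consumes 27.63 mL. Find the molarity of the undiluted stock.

n(LiOH) = 0.1832 x 0.02763 = 0.005062 mol.
n(HCl) in the aliquot = 0.005062 mol.
[diluted HCl] = 0.005062 / 0.01836 = 0.2757 M.
Dilution factor = 250.0/19.84 = 12.60, so [stock] = 0.2757 x 12.60 = 3.47 M.

3.47 M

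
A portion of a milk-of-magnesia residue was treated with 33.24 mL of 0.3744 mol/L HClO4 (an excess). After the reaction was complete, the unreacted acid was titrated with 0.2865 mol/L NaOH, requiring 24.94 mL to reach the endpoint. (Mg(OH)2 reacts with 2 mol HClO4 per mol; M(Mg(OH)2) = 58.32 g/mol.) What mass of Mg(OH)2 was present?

0.155 g

Total n(HClO4) added = 0.3744 x 0.03324 = 0.01245 mol.
n(NaOH) used = 0.2865 x 0.02494 = 0.007145 mol, which equals the excess n(HClO4).
So n(HClO4) consumed by the sample = 0.01245 - 0.007145 = 0.005300 mol.
n(Mg(OH)2) = 0.005300 / 2 = 0.002650 mol.
mass = 0.002650 mol x 58.32 g/mol = 0.155 g.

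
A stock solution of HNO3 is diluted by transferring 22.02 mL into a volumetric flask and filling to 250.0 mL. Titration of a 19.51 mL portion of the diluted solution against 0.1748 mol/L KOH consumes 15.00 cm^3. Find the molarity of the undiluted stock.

1.53 M

n(KOH) = 0.1748 x 0.01500 = 0.002622 mol.
n(HNO3) in the aliquot = 0.002622 mol.
[diluted HNO3] = 0.002622 / 0.01951 = 0.1344 M.
Dilution factor = 250.0/22.02 = 11.35, so [stock] = 0.1344 x 11.35 = 1.53 M.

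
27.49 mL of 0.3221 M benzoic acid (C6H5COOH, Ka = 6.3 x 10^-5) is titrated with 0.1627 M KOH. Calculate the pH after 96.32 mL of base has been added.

n(acid) = 0.3221 x 0.02749 = 0.008855 mol; n(KOH) added = 0.1627 x 0.09632 = 0.01567 mol.
Base is in excess by 0.01567 - 0.008855 = 0.006817 mol in a total volume of 0.1238 L.
[OH^-] = 0.006817/0.1238 = 0.05506 M, so pOH = 1.26 and pH = 14.00 - 1.26 = 12.74.

12.74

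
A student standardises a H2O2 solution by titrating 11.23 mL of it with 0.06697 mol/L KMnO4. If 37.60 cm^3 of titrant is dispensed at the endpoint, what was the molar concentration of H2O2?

n(KMnO4) = 0.06697 x 0.03760 = 0.002518 mol.
From the balanced equation, 2 mol KMnO4 reacts with 5 mol H2O2, so n(H2O2) = 0.002518 x 5/2 = 0.006295 mol.
[H2O2] = 0.006295 / 0.01123 L = 0.561 M.

0.561 M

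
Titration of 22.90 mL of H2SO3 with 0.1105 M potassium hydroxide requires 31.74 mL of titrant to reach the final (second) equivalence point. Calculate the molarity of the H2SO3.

n(KOH) = 0.1105 x 0.03174 = 0.003507 mol.
At the final (second) equivalence point, 2 mol OH^- react per mol H2SO3, so n(H2SO3) = 0.003507 / 2 = 0.001754 mol.
[H2SO3] = 0.001754 / 0.02290 L = 0.0766 M.

0.0766 M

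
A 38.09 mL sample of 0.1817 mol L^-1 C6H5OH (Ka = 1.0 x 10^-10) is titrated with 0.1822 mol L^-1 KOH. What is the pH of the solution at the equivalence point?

11.48

n(C6H5OH) = 0.1817 x 0.03809 = 0.006921 mol; V(KOH) at equivalence = 0.006921/0.1822 = 0.03799 L.
At equivalence all the acid is converted to C6H5O-; total volume = 0.03809 + 0.03799 = 0.07608 L, so [C6H5O-] = 0.006921/0.07608 = 0.09097 M.
Kb = Kw/Ka = 1.0e-14 / 1.0 x 10^-10 = 0.000100.
[OH^-] = sqrt(Kb x [C6H5O-]) = sqrt(0.000100 x 0.09097) = 0.00302 M.
pOH = 2.52, so pH = 14.00 - 2.52 = 11.48.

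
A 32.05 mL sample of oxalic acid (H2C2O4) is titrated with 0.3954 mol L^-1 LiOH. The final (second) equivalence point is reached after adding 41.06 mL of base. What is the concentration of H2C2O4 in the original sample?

n(LiOH) = 0.3954 x 0.04106 = 0.01624 mol.
At the final (second) equivalence point, 2 mol OH^- react per mol H2C2O4, so n(H2C2O4) = 0.01624 / 2 = 0.008118 mol.
[H2C2O4] = 0.008118 / 0.03205 L = 0.253 M.

0.253 M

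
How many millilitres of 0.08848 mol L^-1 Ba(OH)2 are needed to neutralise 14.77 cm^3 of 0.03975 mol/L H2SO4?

n(H2SO4) = 0.03975 mol/L x 0.01477 L = 0.0005871 mol.
At equivalence n(Ba(OH)2) = n(H2SO4) = 0.0005871 mol.
V(Ba(OH)2) = 0.0005871 / 0.08848 = 0.006635 L = 6.64 mL.

6.64 mL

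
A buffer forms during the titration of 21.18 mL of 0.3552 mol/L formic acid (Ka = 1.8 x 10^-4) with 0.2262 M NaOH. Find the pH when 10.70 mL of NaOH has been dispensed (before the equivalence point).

Initial n(HCOOH) = 0.3552 x 0.02118 = 0.007523 mol.
n(NaOH) added = 0.2262 x 0.01070 = 0.002420 mol, converting that many moles of HCOOH to HCOO-.
Remaining n(HCOOH) = 0.005103 mol; n(HCOO-) = 0.002420 mol.
By Henderson-Hasselbalch, pH = pKa + log([A^-]/[HA]) = 3.74 + log(0.002420/0.005103) = 3.74 + (-0.32) = 3.42.

3.42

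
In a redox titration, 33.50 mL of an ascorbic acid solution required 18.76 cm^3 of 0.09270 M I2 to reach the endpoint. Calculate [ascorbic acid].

0.0519 M

n(I2) = 0.09270 x 0.01876 = 0.001739 mol.
From the balanced equation, 1 mol I2 reacts with 1 mol ascorbic acid, so n(ascorbic acid) = 0.001739 x 1/1 = 0.001739 mol.
[ascorbic acid] = 0.001739 / 0.03350 L = 0.0519 M.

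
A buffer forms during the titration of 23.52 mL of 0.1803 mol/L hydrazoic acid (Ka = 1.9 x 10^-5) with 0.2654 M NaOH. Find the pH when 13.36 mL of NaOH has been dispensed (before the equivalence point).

Initial n(HN3) = 0.1803 x 0.02352 = 0.004241 mol.
n(NaOH) added = 0.2654 x 0.01336 = 0.003546 mol, converting that many moles of HN3 to N3-.
Remaining n(HN3) = 0.0006949 mol; n(N3-) = 0.003546 mol.
By Henderson-Hasselbalch, pH = pKa + log([A^-]/[HA]) = 4.72 + log(0.003546/0.0006949) = 4.72 + (+0.71) = 5.43.

5.43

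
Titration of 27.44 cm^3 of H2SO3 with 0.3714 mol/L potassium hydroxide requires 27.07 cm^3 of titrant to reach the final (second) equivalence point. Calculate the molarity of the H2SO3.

n(KOH) = 0.3714 x 0.02707 = 0.01005 mol.
At the final (second) equivalence point, 2 mol OH^- react per mol H2SO3, so n(H2SO3) = 0.01005 / 2 = 0.005027 mol.
[H2SO3] = 0.005027 / 0.02744 L = 0.183 M.

0.183 M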